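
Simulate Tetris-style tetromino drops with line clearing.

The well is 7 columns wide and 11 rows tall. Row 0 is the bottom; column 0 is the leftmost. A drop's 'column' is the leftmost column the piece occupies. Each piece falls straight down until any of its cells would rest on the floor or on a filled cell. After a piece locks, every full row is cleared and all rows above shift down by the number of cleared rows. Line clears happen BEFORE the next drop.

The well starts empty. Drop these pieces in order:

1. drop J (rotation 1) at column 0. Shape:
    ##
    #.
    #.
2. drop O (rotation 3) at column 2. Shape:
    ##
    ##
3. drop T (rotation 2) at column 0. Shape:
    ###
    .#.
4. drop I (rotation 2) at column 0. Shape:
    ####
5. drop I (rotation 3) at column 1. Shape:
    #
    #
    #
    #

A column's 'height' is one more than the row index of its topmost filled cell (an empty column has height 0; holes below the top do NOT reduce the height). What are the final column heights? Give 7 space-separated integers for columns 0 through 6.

Answer: 6 10 6 6 0 0 0

Derivation:
Drop 1: J rot1 at col 0 lands with bottom-row=0; cleared 0 line(s) (total 0); column heights now [3 3 0 0 0 0 0], max=3
Drop 2: O rot3 at col 2 lands with bottom-row=0; cleared 0 line(s) (total 0); column heights now [3 3 2 2 0 0 0], max=3
Drop 3: T rot2 at col 0 lands with bottom-row=3; cleared 0 line(s) (total 0); column heights now [5 5 5 2 0 0 0], max=5
Drop 4: I rot2 at col 0 lands with bottom-row=5; cleared 0 line(s) (total 0); column heights now [6 6 6 6 0 0 0], max=6
Drop 5: I rot3 at col 1 lands with bottom-row=6; cleared 0 line(s) (total 0); column heights now [6 10 6 6 0 0 0], max=10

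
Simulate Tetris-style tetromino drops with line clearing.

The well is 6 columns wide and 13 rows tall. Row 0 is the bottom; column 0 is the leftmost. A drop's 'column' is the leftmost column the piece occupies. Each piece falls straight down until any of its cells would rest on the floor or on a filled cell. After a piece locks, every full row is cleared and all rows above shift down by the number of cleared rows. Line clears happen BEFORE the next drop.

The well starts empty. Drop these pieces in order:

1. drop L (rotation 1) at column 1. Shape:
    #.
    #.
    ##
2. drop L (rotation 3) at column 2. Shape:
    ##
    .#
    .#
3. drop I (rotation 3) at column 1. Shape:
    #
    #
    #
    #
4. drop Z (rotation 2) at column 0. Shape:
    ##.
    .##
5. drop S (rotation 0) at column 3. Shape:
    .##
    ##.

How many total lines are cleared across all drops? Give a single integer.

Answer: 0

Derivation:
Drop 1: L rot1 at col 1 lands with bottom-row=0; cleared 0 line(s) (total 0); column heights now [0 3 1 0 0 0], max=3
Drop 2: L rot3 at col 2 lands with bottom-row=0; cleared 0 line(s) (total 0); column heights now [0 3 3 3 0 0], max=3
Drop 3: I rot3 at col 1 lands with bottom-row=3; cleared 0 line(s) (total 0); column heights now [0 7 3 3 0 0], max=7
Drop 4: Z rot2 at col 0 lands with bottom-row=7; cleared 0 line(s) (total 0); column heights now [9 9 8 3 0 0], max=9
Drop 5: S rot0 at col 3 lands with bottom-row=3; cleared 0 line(s) (total 0); column heights now [9 9 8 4 5 5], max=9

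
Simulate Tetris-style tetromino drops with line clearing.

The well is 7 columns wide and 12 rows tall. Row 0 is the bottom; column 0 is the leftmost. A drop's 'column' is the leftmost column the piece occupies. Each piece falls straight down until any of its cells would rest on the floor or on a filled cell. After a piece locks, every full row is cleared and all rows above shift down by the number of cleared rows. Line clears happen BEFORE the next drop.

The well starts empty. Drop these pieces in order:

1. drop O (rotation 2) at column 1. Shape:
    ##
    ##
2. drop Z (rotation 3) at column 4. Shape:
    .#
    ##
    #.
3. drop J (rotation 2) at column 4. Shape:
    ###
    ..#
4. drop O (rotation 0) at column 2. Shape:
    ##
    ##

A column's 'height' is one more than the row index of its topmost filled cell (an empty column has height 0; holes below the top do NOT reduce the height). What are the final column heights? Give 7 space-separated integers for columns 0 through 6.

Answer: 0 2 4 4 4 4 4

Derivation:
Drop 1: O rot2 at col 1 lands with bottom-row=0; cleared 0 line(s) (total 0); column heights now [0 2 2 0 0 0 0], max=2
Drop 2: Z rot3 at col 4 lands with bottom-row=0; cleared 0 line(s) (total 0); column heights now [0 2 2 0 2 3 0], max=3
Drop 3: J rot2 at col 4 lands with bottom-row=2; cleared 0 line(s) (total 0); column heights now [0 2 2 0 4 4 4], max=4
Drop 4: O rot0 at col 2 lands with bottom-row=2; cleared 0 line(s) (total 0); column heights now [0 2 4 4 4 4 4], max=4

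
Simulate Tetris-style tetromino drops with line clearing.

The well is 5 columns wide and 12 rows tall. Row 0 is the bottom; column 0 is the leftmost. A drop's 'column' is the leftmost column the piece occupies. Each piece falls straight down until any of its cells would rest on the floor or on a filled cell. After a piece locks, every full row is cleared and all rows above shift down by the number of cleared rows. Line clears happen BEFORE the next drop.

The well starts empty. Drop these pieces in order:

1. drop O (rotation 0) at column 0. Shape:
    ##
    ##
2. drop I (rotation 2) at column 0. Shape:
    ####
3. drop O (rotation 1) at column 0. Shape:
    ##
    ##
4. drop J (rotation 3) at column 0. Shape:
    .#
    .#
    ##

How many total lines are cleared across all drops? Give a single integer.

Drop 1: O rot0 at col 0 lands with bottom-row=0; cleared 0 line(s) (total 0); column heights now [2 2 0 0 0], max=2
Drop 2: I rot2 at col 0 lands with bottom-row=2; cleared 0 line(s) (total 0); column heights now [3 3 3 3 0], max=3
Drop 3: O rot1 at col 0 lands with bottom-row=3; cleared 0 line(s) (total 0); column heights now [5 5 3 3 0], max=5
Drop 4: J rot3 at col 0 lands with bottom-row=5; cleared 0 line(s) (total 0); column heights now [6 8 3 3 0], max=8

Answer: 0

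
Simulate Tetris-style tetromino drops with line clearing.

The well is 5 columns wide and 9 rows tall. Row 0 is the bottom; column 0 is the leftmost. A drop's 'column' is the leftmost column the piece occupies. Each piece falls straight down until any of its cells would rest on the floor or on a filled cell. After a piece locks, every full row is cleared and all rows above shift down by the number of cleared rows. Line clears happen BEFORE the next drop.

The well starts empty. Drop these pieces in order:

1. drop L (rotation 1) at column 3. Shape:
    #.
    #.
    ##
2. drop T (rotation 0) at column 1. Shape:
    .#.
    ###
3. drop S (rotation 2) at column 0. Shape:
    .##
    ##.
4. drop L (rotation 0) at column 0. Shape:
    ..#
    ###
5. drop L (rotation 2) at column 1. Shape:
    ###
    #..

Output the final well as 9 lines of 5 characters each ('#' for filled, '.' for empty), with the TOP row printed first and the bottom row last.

Drop 1: L rot1 at col 3 lands with bottom-row=0; cleared 0 line(s) (total 0); column heights now [0 0 0 3 1], max=3
Drop 2: T rot0 at col 1 lands with bottom-row=3; cleared 0 line(s) (total 0); column heights now [0 4 5 4 1], max=5
Drop 3: S rot2 at col 0 lands with bottom-row=4; cleared 0 line(s) (total 0); column heights now [5 6 6 4 1], max=6
Drop 4: L rot0 at col 0 lands with bottom-row=6; cleared 0 line(s) (total 0); column heights now [7 7 8 4 1], max=8
Drop 5: L rot2 at col 1 lands with bottom-row=7; cleared 0 line(s) (total 0); column heights now [7 9 9 9 1], max=9

Answer: .###.
.##..
###..
.##..
###..
.###.
...#.
...#.
...##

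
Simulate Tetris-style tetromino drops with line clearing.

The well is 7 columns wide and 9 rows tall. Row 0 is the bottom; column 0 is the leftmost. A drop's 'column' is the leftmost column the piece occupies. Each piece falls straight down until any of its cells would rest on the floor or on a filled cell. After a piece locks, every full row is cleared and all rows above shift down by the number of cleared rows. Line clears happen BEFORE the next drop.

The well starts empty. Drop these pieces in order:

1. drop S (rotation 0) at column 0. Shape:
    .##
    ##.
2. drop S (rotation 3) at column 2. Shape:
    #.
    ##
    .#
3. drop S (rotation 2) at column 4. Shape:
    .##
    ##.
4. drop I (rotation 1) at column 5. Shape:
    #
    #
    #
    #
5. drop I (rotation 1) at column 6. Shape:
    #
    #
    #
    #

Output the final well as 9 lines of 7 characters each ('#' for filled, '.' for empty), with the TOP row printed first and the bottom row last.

Answer: .......
.......
.......
.....##
.....##
..#..##
..##.##
.###.##
##..##.

Derivation:
Drop 1: S rot0 at col 0 lands with bottom-row=0; cleared 0 line(s) (total 0); column heights now [1 2 2 0 0 0 0], max=2
Drop 2: S rot3 at col 2 lands with bottom-row=1; cleared 0 line(s) (total 0); column heights now [1 2 4 3 0 0 0], max=4
Drop 3: S rot2 at col 4 lands with bottom-row=0; cleared 0 line(s) (total 0); column heights now [1 2 4 3 1 2 2], max=4
Drop 4: I rot1 at col 5 lands with bottom-row=2; cleared 0 line(s) (total 0); column heights now [1 2 4 3 1 6 2], max=6
Drop 5: I rot1 at col 6 lands with bottom-row=2; cleared 0 line(s) (total 0); column heights now [1 2 4 3 1 6 6], max=6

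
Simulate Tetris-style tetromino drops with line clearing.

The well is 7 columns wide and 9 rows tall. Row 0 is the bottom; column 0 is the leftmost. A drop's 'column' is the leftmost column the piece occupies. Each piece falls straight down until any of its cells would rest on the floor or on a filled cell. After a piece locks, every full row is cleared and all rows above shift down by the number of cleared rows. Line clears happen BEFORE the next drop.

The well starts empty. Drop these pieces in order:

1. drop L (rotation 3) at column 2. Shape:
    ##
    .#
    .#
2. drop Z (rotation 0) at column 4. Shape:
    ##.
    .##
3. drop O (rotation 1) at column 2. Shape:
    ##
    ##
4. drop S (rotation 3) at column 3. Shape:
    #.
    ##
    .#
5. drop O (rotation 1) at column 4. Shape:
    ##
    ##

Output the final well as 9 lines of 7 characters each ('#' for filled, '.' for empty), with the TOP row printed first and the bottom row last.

Answer: .......
....##.
...###.
...##..
..###..
..##...
..##...
...###.
...#.##

Derivation:
Drop 1: L rot3 at col 2 lands with bottom-row=0; cleared 0 line(s) (total 0); column heights now [0 0 3 3 0 0 0], max=3
Drop 2: Z rot0 at col 4 lands with bottom-row=0; cleared 0 line(s) (total 0); column heights now [0 0 3 3 2 2 1], max=3
Drop 3: O rot1 at col 2 lands with bottom-row=3; cleared 0 line(s) (total 0); column heights now [0 0 5 5 2 2 1], max=5
Drop 4: S rot3 at col 3 lands with bottom-row=4; cleared 0 line(s) (total 0); column heights now [0 0 5 7 6 2 1], max=7
Drop 5: O rot1 at col 4 lands with bottom-row=6; cleared 0 line(s) (total 0); column heights now [0 0 5 7 8 8 1], max=8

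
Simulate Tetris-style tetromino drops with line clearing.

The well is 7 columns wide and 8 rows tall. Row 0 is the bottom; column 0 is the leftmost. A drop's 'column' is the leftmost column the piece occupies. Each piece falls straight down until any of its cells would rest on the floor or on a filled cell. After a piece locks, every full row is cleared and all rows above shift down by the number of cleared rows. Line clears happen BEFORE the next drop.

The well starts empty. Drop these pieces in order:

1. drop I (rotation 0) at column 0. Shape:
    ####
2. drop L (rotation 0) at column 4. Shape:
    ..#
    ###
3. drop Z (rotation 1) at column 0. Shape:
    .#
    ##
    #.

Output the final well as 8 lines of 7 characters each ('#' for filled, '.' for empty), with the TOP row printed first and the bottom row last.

Answer: .......
.......
.......
.......
.......
.#.....
##.....
#.....#

Derivation:
Drop 1: I rot0 at col 0 lands with bottom-row=0; cleared 0 line(s) (total 0); column heights now [1 1 1 1 0 0 0], max=1
Drop 2: L rot0 at col 4 lands with bottom-row=0; cleared 1 line(s) (total 1); column heights now [0 0 0 0 0 0 1], max=1
Drop 3: Z rot1 at col 0 lands with bottom-row=0; cleared 0 line(s) (total 1); column heights now [2 3 0 0 0 0 1], max=3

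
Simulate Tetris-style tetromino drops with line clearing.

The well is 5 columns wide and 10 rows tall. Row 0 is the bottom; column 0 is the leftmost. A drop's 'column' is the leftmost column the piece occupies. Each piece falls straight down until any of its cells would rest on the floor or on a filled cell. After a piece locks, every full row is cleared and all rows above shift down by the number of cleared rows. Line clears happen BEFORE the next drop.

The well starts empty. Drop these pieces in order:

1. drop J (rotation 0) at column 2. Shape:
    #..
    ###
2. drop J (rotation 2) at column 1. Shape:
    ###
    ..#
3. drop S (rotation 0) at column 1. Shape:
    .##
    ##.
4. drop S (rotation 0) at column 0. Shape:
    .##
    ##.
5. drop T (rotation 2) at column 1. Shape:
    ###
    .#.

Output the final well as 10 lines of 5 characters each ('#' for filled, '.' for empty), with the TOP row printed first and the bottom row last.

Answer: .....
.....
.###.
..#..
.##..
####.
.##..
.###.
..##.
..###

Derivation:
Drop 1: J rot0 at col 2 lands with bottom-row=0; cleared 0 line(s) (total 0); column heights now [0 0 2 1 1], max=2
Drop 2: J rot2 at col 1 lands with bottom-row=1; cleared 0 line(s) (total 0); column heights now [0 3 3 3 1], max=3
Drop 3: S rot0 at col 1 lands with bottom-row=3; cleared 0 line(s) (total 0); column heights now [0 4 5 5 1], max=5
Drop 4: S rot0 at col 0 lands with bottom-row=4; cleared 0 line(s) (total 0); column heights now [5 6 6 5 1], max=6
Drop 5: T rot2 at col 1 lands with bottom-row=6; cleared 0 line(s) (total 0); column heights now [5 8 8 8 1], max=8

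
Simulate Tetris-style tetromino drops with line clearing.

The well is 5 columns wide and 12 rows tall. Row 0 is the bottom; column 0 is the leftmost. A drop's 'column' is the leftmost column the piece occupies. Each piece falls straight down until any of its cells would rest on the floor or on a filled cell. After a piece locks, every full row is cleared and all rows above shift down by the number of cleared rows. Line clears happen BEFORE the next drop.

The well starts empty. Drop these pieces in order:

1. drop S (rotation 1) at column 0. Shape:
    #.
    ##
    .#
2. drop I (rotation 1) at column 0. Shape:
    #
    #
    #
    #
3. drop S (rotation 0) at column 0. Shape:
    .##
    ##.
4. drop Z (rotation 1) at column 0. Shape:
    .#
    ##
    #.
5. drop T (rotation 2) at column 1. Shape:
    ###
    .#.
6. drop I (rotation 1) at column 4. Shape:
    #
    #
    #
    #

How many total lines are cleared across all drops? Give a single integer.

Drop 1: S rot1 at col 0 lands with bottom-row=0; cleared 0 line(s) (total 0); column heights now [3 2 0 0 0], max=3
Drop 2: I rot1 at col 0 lands with bottom-row=3; cleared 0 line(s) (total 0); column heights now [7 2 0 0 0], max=7
Drop 3: S rot0 at col 0 lands with bottom-row=7; cleared 0 line(s) (total 0); column heights now [8 9 9 0 0], max=9
Drop 4: Z rot1 at col 0 lands with bottom-row=8; cleared 0 line(s) (total 0); column heights now [10 11 9 0 0], max=11
Drop 5: T rot2 at col 1 lands with bottom-row=10; cleared 0 line(s) (total 0); column heights now [10 12 12 12 0], max=12
Drop 6: I rot1 at col 4 lands with bottom-row=0; cleared 0 line(s) (total 0); column heights now [10 12 12 12 4], max=12

Answer: 0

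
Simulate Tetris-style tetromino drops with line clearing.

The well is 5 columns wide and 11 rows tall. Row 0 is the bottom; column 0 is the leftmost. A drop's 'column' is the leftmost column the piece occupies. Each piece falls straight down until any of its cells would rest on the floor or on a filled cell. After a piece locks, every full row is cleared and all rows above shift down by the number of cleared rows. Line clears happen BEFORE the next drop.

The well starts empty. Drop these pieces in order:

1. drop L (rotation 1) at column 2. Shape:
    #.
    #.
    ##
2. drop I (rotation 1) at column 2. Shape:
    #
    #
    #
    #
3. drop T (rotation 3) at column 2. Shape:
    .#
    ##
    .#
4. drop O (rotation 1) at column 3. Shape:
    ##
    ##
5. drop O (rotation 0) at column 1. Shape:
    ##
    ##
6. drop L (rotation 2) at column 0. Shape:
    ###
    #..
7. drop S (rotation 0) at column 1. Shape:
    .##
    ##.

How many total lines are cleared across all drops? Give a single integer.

Drop 1: L rot1 at col 2 lands with bottom-row=0; cleared 0 line(s) (total 0); column heights now [0 0 3 1 0], max=3
Drop 2: I rot1 at col 2 lands with bottom-row=3; cleared 0 line(s) (total 0); column heights now [0 0 7 1 0], max=7
Drop 3: T rot3 at col 2 lands with bottom-row=6; cleared 0 line(s) (total 0); column heights now [0 0 8 9 0], max=9
Drop 4: O rot1 at col 3 lands with bottom-row=9; cleared 0 line(s) (total 0); column heights now [0 0 8 11 11], max=11
Drop 5: O rot0 at col 1 lands with bottom-row=8; cleared 0 line(s) (total 0); column heights now [0 10 10 11 11], max=11
Drop 6: L rot2 at col 0 lands with bottom-row=9; cleared 2 line(s) (total 2); column heights now [0 9 9 9 0], max=9
Drop 7: S rot0 at col 1 lands with bottom-row=9; cleared 0 line(s) (total 2); column heights now [0 10 11 11 0], max=11

Answer: 2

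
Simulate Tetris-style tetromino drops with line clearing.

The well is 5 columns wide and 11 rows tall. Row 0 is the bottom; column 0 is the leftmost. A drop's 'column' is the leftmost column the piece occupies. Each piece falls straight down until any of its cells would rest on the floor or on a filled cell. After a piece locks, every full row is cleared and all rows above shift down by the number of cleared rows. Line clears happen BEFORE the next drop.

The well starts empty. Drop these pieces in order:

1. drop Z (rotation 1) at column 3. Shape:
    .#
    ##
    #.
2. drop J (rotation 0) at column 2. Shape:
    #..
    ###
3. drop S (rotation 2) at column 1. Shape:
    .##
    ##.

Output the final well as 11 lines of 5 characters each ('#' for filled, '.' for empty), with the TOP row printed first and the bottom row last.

Answer: .....
.....
.....
.....
..##.
.##..
..#..
..###
....#
...##
...#.

Derivation:
Drop 1: Z rot1 at col 3 lands with bottom-row=0; cleared 0 line(s) (total 0); column heights now [0 0 0 2 3], max=3
Drop 2: J rot0 at col 2 lands with bottom-row=3; cleared 0 line(s) (total 0); column heights now [0 0 5 4 4], max=5
Drop 3: S rot2 at col 1 lands with bottom-row=5; cleared 0 line(s) (total 0); column heights now [0 6 7 7 4], max=7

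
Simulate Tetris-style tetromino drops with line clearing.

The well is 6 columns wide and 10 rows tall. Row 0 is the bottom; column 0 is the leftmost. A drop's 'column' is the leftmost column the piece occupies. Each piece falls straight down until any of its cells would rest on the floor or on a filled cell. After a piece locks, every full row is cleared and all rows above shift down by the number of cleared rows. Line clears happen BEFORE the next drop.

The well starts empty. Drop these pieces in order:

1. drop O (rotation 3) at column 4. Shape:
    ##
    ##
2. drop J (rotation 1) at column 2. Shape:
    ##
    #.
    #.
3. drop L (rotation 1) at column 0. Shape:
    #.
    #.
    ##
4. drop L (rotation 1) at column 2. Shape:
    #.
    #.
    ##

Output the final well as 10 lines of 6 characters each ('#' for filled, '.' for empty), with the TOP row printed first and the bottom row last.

Drop 1: O rot3 at col 4 lands with bottom-row=0; cleared 0 line(s) (total 0); column heights now [0 0 0 0 2 2], max=2
Drop 2: J rot1 at col 2 lands with bottom-row=0; cleared 0 line(s) (total 0); column heights now [0 0 3 3 2 2], max=3
Drop 3: L rot1 at col 0 lands with bottom-row=0; cleared 0 line(s) (total 0); column heights now [3 1 3 3 2 2], max=3
Drop 4: L rot1 at col 2 lands with bottom-row=3; cleared 0 line(s) (total 0); column heights now [3 1 6 4 2 2], max=6

Answer: ......
......
......
......
..#...
..#...
..##..
#.##..
#.#.##
###.##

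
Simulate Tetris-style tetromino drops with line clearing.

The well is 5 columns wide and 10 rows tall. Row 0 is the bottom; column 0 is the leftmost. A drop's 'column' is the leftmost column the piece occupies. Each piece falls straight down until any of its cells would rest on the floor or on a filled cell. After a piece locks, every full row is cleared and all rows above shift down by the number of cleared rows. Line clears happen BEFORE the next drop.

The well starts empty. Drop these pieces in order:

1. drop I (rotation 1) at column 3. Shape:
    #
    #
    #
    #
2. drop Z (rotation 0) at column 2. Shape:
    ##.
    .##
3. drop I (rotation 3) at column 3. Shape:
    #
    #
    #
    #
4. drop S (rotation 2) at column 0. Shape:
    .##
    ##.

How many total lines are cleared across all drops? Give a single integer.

Answer: 0

Derivation:
Drop 1: I rot1 at col 3 lands with bottom-row=0; cleared 0 line(s) (total 0); column heights now [0 0 0 4 0], max=4
Drop 2: Z rot0 at col 2 lands with bottom-row=4; cleared 0 line(s) (total 0); column heights now [0 0 6 6 5], max=6
Drop 3: I rot3 at col 3 lands with bottom-row=6; cleared 0 line(s) (total 0); column heights now [0 0 6 10 5], max=10
Drop 4: S rot2 at col 0 lands with bottom-row=5; cleared 0 line(s) (total 0); column heights now [6 7 7 10 5], max=10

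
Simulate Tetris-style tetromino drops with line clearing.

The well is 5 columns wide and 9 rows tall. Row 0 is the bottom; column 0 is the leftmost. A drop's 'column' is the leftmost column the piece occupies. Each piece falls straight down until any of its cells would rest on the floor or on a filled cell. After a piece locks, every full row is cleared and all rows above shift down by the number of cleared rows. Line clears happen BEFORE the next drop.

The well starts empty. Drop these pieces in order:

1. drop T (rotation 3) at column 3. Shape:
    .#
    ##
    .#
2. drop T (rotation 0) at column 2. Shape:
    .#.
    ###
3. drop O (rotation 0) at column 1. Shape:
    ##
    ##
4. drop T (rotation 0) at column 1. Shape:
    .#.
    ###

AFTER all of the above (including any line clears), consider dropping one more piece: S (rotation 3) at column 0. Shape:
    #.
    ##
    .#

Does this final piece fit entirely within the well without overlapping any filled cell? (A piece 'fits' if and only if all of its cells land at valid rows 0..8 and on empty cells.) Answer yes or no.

Answer: no

Derivation:
Drop 1: T rot3 at col 3 lands with bottom-row=0; cleared 0 line(s) (total 0); column heights now [0 0 0 2 3], max=3
Drop 2: T rot0 at col 2 lands with bottom-row=3; cleared 0 line(s) (total 0); column heights now [0 0 4 5 4], max=5
Drop 3: O rot0 at col 1 lands with bottom-row=4; cleared 0 line(s) (total 0); column heights now [0 6 6 5 4], max=6
Drop 4: T rot0 at col 1 lands with bottom-row=6; cleared 0 line(s) (total 0); column heights now [0 7 8 7 4], max=8
Test piece S rot3 at col 0 (width 2): heights before test = [0 7 8 7 4]; fits = False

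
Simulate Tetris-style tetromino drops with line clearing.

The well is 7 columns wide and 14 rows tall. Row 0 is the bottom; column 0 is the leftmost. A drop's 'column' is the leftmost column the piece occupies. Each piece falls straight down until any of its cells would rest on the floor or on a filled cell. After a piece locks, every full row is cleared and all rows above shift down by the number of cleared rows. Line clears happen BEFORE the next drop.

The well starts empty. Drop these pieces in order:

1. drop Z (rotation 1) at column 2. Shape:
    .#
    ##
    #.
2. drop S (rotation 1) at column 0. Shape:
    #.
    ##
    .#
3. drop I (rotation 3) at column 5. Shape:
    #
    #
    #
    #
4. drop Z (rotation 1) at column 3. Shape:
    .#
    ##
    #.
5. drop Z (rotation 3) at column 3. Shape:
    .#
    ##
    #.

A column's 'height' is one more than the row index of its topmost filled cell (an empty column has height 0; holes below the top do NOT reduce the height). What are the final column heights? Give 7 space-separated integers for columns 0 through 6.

Answer: 3 2 2 7 8 4 0

Derivation:
Drop 1: Z rot1 at col 2 lands with bottom-row=0; cleared 0 line(s) (total 0); column heights now [0 0 2 3 0 0 0], max=3
Drop 2: S rot1 at col 0 lands with bottom-row=0; cleared 0 line(s) (total 0); column heights now [3 2 2 3 0 0 0], max=3
Drop 3: I rot3 at col 5 lands with bottom-row=0; cleared 0 line(s) (total 0); column heights now [3 2 2 3 0 4 0], max=4
Drop 4: Z rot1 at col 3 lands with bottom-row=3; cleared 0 line(s) (total 0); column heights now [3 2 2 5 6 4 0], max=6
Drop 5: Z rot3 at col 3 lands with bottom-row=5; cleared 0 line(s) (total 0); column heights now [3 2 2 7 8 4 0], max=8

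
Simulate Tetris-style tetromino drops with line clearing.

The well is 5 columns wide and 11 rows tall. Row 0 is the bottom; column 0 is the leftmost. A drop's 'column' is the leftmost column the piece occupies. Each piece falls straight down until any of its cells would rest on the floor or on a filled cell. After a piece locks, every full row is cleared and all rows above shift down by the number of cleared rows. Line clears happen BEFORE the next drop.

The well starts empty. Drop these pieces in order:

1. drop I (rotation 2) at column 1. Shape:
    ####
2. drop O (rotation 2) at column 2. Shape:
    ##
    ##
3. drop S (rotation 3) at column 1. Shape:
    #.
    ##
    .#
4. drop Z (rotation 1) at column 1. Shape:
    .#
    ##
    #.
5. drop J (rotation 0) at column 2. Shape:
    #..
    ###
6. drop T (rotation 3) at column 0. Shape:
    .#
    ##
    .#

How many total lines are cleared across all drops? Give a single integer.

Drop 1: I rot2 at col 1 lands with bottom-row=0; cleared 0 line(s) (total 0); column heights now [0 1 1 1 1], max=1
Drop 2: O rot2 at col 2 lands with bottom-row=1; cleared 0 line(s) (total 0); column heights now [0 1 3 3 1], max=3
Drop 3: S rot3 at col 1 lands with bottom-row=3; cleared 0 line(s) (total 0); column heights now [0 6 5 3 1], max=6
Drop 4: Z rot1 at col 1 lands with bottom-row=6; cleared 0 line(s) (total 0); column heights now [0 8 9 3 1], max=9
Drop 5: J rot0 at col 2 lands with bottom-row=9; cleared 0 line(s) (total 0); column heights now [0 8 11 10 10], max=11
Drop 6: T rot3 at col 0 lands with bottom-row=8; cleared 1 line(s) (total 1); column heights now [0 10 10 3 1], max=10

Answer: 1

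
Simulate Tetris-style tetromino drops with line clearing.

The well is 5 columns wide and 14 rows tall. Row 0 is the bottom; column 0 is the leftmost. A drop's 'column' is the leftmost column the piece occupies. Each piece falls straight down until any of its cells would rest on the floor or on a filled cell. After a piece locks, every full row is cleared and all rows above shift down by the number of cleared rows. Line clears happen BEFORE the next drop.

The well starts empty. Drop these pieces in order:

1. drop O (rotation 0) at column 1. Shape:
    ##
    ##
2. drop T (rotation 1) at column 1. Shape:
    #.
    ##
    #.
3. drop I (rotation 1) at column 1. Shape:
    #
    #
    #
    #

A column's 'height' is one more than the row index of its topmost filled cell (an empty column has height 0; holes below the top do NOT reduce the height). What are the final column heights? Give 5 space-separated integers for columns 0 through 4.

Drop 1: O rot0 at col 1 lands with bottom-row=0; cleared 0 line(s) (total 0); column heights now [0 2 2 0 0], max=2
Drop 2: T rot1 at col 1 lands with bottom-row=2; cleared 0 line(s) (total 0); column heights now [0 5 4 0 0], max=5
Drop 3: I rot1 at col 1 lands with bottom-row=5; cleared 0 line(s) (total 0); column heights now [0 9 4 0 0], max=9

Answer: 0 9 4 0 0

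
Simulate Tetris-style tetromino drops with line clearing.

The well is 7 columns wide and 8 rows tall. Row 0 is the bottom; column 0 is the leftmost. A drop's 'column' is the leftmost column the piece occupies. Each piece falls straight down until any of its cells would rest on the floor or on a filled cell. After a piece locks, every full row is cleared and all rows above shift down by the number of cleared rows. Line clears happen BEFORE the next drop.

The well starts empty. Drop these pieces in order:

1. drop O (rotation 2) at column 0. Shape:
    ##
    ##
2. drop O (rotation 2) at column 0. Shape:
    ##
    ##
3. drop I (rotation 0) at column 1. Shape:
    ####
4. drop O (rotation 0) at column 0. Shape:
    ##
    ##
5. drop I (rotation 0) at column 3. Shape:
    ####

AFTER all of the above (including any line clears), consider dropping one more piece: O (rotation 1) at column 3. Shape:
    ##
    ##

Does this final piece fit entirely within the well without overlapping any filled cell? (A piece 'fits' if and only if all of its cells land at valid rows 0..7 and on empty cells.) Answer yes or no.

Answer: yes

Derivation:
Drop 1: O rot2 at col 0 lands with bottom-row=0; cleared 0 line(s) (total 0); column heights now [2 2 0 0 0 0 0], max=2
Drop 2: O rot2 at col 0 lands with bottom-row=2; cleared 0 line(s) (total 0); column heights now [4 4 0 0 0 0 0], max=4
Drop 3: I rot0 at col 1 lands with bottom-row=4; cleared 0 line(s) (total 0); column heights now [4 5 5 5 5 0 0], max=5
Drop 4: O rot0 at col 0 lands with bottom-row=5; cleared 0 line(s) (total 0); column heights now [7 7 5 5 5 0 0], max=7
Drop 5: I rot0 at col 3 lands with bottom-row=5; cleared 0 line(s) (total 0); column heights now [7 7 5 6 6 6 6], max=7
Test piece O rot1 at col 3 (width 2): heights before test = [7 7 5 6 6 6 6]; fits = True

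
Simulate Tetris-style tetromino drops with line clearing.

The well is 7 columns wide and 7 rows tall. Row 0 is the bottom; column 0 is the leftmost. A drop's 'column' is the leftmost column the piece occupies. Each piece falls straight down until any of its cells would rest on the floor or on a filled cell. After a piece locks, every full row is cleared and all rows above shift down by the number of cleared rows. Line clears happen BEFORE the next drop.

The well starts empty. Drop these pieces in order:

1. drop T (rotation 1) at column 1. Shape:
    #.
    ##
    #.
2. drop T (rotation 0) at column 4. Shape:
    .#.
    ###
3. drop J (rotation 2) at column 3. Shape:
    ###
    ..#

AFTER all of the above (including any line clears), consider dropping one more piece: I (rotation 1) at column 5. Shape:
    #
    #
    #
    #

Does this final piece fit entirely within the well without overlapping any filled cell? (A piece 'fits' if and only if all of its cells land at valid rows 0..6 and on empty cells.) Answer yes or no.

Answer: no

Derivation:
Drop 1: T rot1 at col 1 lands with bottom-row=0; cleared 0 line(s) (total 0); column heights now [0 3 2 0 0 0 0], max=3
Drop 2: T rot0 at col 4 lands with bottom-row=0; cleared 0 line(s) (total 0); column heights now [0 3 2 0 1 2 1], max=3
Drop 3: J rot2 at col 3 lands with bottom-row=2; cleared 0 line(s) (total 0); column heights now [0 3 2 4 4 4 1], max=4
Test piece I rot1 at col 5 (width 1): heights before test = [0 3 2 4 4 4 1]; fits = False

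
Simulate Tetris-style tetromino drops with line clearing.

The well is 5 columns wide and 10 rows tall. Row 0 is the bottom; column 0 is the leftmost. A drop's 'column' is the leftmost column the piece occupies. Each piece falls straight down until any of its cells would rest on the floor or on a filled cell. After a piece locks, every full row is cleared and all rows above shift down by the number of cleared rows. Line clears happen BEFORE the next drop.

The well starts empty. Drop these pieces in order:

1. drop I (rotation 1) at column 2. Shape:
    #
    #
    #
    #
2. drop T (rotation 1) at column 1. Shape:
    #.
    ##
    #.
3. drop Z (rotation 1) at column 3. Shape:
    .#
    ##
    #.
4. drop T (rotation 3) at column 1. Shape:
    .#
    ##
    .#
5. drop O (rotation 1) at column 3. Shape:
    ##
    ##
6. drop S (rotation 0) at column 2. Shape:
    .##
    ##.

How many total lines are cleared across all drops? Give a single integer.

Drop 1: I rot1 at col 2 lands with bottom-row=0; cleared 0 line(s) (total 0); column heights now [0 0 4 0 0], max=4
Drop 2: T rot1 at col 1 lands with bottom-row=3; cleared 0 line(s) (total 0); column heights now [0 6 5 0 0], max=6
Drop 3: Z rot1 at col 3 lands with bottom-row=0; cleared 0 line(s) (total 0); column heights now [0 6 5 2 3], max=6
Drop 4: T rot3 at col 1 lands with bottom-row=5; cleared 0 line(s) (total 0); column heights now [0 7 8 2 3], max=8
Drop 5: O rot1 at col 3 lands with bottom-row=3; cleared 0 line(s) (total 0); column heights now [0 7 8 5 5], max=8
Drop 6: S rot0 at col 2 lands with bottom-row=8; cleared 0 line(s) (total 0); column heights now [0 7 9 10 10], max=10

Answer: 0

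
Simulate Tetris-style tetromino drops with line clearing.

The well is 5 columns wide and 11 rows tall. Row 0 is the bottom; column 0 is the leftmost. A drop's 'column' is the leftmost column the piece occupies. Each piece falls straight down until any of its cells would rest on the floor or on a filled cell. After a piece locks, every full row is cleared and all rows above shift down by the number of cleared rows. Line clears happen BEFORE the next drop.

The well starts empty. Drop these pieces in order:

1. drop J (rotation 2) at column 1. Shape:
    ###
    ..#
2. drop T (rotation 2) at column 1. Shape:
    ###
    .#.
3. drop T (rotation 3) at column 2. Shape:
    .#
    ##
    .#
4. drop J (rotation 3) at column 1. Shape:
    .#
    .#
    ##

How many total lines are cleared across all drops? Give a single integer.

Answer: 0

Derivation:
Drop 1: J rot2 at col 1 lands with bottom-row=0; cleared 0 line(s) (total 0); column heights now [0 2 2 2 0], max=2
Drop 2: T rot2 at col 1 lands with bottom-row=2; cleared 0 line(s) (total 0); column heights now [0 4 4 4 0], max=4
Drop 3: T rot3 at col 2 lands with bottom-row=4; cleared 0 line(s) (total 0); column heights now [0 4 6 7 0], max=7
Drop 4: J rot3 at col 1 lands with bottom-row=6; cleared 0 line(s) (total 0); column heights now [0 7 9 7 0], max=9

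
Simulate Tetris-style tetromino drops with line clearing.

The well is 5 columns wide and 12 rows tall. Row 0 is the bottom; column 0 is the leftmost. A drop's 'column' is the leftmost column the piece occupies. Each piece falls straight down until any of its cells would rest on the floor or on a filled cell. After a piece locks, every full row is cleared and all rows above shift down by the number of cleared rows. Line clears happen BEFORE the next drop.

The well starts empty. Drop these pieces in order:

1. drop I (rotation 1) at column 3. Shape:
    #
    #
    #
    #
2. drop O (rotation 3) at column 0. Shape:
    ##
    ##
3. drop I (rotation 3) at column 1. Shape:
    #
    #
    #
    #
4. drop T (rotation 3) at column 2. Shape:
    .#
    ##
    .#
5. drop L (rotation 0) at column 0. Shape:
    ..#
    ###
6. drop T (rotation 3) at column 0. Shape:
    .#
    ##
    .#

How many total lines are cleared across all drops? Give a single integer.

Drop 1: I rot1 at col 3 lands with bottom-row=0; cleared 0 line(s) (total 0); column heights now [0 0 0 4 0], max=4
Drop 2: O rot3 at col 0 lands with bottom-row=0; cleared 0 line(s) (total 0); column heights now [2 2 0 4 0], max=4
Drop 3: I rot3 at col 1 lands with bottom-row=2; cleared 0 line(s) (total 0); column heights now [2 6 0 4 0], max=6
Drop 4: T rot3 at col 2 lands with bottom-row=4; cleared 0 line(s) (total 0); column heights now [2 6 6 7 0], max=7
Drop 5: L rot0 at col 0 lands with bottom-row=6; cleared 0 line(s) (total 0); column heights now [7 7 8 7 0], max=8
Drop 6: T rot3 at col 0 lands with bottom-row=7; cleared 0 line(s) (total 0); column heights now [9 10 8 7 0], max=10

Answer: 0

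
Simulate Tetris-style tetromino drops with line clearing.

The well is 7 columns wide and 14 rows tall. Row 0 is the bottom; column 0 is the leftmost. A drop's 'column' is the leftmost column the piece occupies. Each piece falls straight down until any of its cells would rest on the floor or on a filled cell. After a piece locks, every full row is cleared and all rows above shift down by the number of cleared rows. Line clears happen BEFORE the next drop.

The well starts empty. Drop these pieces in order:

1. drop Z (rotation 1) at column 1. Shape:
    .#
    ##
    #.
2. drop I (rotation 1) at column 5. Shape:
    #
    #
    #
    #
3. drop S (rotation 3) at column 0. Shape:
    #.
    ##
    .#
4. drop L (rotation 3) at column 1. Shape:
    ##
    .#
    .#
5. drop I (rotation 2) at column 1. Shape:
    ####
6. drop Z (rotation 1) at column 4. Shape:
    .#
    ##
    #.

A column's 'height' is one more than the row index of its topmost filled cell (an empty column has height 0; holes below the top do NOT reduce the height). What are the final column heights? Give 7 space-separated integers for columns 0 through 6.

Answer: 5 7 7 7 9 10 0

Derivation:
Drop 1: Z rot1 at col 1 lands with bottom-row=0; cleared 0 line(s) (total 0); column heights now [0 2 3 0 0 0 0], max=3
Drop 2: I rot1 at col 5 lands with bottom-row=0; cleared 0 line(s) (total 0); column heights now [0 2 3 0 0 4 0], max=4
Drop 3: S rot3 at col 0 lands with bottom-row=2; cleared 0 line(s) (total 0); column heights now [5 4 3 0 0 4 0], max=5
Drop 4: L rot3 at col 1 lands with bottom-row=3; cleared 0 line(s) (total 0); column heights now [5 6 6 0 0 4 0], max=6
Drop 5: I rot2 at col 1 lands with bottom-row=6; cleared 0 line(s) (total 0); column heights now [5 7 7 7 7 4 0], max=7
Drop 6: Z rot1 at col 4 lands with bottom-row=7; cleared 0 line(s) (total 0); column heights now [5 7 7 7 9 10 0], max=10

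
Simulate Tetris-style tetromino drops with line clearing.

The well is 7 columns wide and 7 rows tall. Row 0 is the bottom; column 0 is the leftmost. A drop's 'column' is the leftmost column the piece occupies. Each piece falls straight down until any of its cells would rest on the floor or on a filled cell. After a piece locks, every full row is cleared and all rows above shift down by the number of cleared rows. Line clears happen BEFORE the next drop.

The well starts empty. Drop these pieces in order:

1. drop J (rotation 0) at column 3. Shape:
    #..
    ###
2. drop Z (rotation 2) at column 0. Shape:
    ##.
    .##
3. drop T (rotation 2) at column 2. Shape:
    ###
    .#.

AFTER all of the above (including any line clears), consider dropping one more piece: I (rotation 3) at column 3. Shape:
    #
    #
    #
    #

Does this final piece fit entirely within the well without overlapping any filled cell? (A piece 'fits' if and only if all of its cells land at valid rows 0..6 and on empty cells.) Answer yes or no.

Drop 1: J rot0 at col 3 lands with bottom-row=0; cleared 0 line(s) (total 0); column heights now [0 0 0 2 1 1 0], max=2
Drop 2: Z rot2 at col 0 lands with bottom-row=0; cleared 0 line(s) (total 0); column heights now [2 2 1 2 1 1 0], max=2
Drop 3: T rot2 at col 2 lands with bottom-row=2; cleared 0 line(s) (total 0); column heights now [2 2 4 4 4 1 0], max=4
Test piece I rot3 at col 3 (width 1): heights before test = [2 2 4 4 4 1 0]; fits = False

Answer: no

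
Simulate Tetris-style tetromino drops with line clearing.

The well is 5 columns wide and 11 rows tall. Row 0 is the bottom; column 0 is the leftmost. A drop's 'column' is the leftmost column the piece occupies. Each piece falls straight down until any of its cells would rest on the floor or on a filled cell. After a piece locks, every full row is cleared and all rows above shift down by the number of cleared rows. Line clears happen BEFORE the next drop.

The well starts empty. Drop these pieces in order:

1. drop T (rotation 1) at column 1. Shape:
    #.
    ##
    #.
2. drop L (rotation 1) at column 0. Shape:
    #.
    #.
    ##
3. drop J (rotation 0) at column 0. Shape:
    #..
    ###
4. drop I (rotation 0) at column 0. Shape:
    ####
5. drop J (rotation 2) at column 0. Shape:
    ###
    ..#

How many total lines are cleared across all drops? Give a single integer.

Answer: 0

Derivation:
Drop 1: T rot1 at col 1 lands with bottom-row=0; cleared 0 line(s) (total 0); column heights now [0 3 2 0 0], max=3
Drop 2: L rot1 at col 0 lands with bottom-row=3; cleared 0 line(s) (total 0); column heights now [6 4 2 0 0], max=6
Drop 3: J rot0 at col 0 lands with bottom-row=6; cleared 0 line(s) (total 0); column heights now [8 7 7 0 0], max=8
Drop 4: I rot0 at col 0 lands with bottom-row=8; cleared 0 line(s) (total 0); column heights now [9 9 9 9 0], max=9
Drop 5: J rot2 at col 0 lands with bottom-row=9; cleared 0 line(s) (total 0); column heights now [11 11 11 9 0], max=11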